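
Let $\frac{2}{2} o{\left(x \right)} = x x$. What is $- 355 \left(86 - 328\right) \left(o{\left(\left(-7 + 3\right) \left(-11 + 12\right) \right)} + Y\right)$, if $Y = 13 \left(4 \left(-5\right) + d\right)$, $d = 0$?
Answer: $-20962040$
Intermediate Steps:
$Y = -260$ ($Y = 13 \left(4 \left(-5\right) + 0\right) = 13 \left(-20 + 0\right) = 13 \left(-20\right) = -260$)
$o{\left(x \right)} = x^{2}$ ($o{\left(x \right)} = x x = x^{2}$)
$- 355 \left(86 - 328\right) \left(o{\left(\left(-7 + 3\right) \left(-11 + 12\right) \right)} + Y\right) = - 355 \left(86 - 328\right) \left(\left(\left(-7 + 3\right) \left(-11 + 12\right)\right)^{2} - 260\right) = - 355 \left(- 242 \left(\left(\left(-4\right) 1\right)^{2} - 260\right)\right) = - 355 \left(- 242 \left(\left(-4\right)^{2} - 260\right)\right) = - 355 \left(- 242 \left(16 - 260\right)\right) = - 355 \left(\left(-242\right) \left(-244\right)\right) = \left(-355\right) 59048 = -20962040$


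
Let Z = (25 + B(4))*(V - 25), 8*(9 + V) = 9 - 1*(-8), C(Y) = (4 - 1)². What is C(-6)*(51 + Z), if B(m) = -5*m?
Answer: -7803/8 ≈ -975.38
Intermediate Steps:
C(Y) = 9 (C(Y) = 3² = 9)
V = -55/8 (V = -9 + (9 - 1*(-8))/8 = -9 + (9 + 8)/8 = -9 + (⅛)*17 = -9 + 17/8 = -55/8 ≈ -6.8750)
Z = -1275/8 (Z = (25 - 5*4)*(-55/8 - 25) = (25 - 20)*(-255/8) = 5*(-255/8) = -1275/8 ≈ -159.38)
C(-6)*(51 + Z) = 9*(51 - 1275/8) = 9*(-867/8) = -7803/8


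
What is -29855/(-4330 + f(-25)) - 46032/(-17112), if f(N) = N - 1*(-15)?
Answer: 27291/2852 ≈ 9.5691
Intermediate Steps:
f(N) = 15 + N (f(N) = N + 15 = 15 + N)
-29855/(-4330 + f(-25)) - 46032/(-17112) = -29855/(-4330 + (15 - 25)) - 46032/(-17112) = -29855/(-4330 - 10) - 46032*(-1/17112) = -29855/(-4340) + 1918/713 = -29855*(-1/4340) + 1918/713 = 853/124 + 1918/713 = 27291/2852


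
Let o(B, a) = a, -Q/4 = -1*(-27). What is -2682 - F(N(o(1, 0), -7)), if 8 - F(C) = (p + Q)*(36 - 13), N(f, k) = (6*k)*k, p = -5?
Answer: -5289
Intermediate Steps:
Q = -108 (Q = -(-4)*(-27) = -4*27 = -108)
N(f, k) = 6*k**2
F(C) = 2607 (F(C) = 8 - (-5 - 108)*(36 - 13) = 8 - (-113)*23 = 8 - 1*(-2599) = 8 + 2599 = 2607)
-2682 - F(N(o(1, 0), -7)) = -2682 - 1*2607 = -2682 - 2607 = -5289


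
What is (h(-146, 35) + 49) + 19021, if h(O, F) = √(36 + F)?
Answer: 19070 + √71 ≈ 19078.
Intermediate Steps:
(h(-146, 35) + 49) + 19021 = (√(36 + 35) + 49) + 19021 = (√71 + 49) + 19021 = (49 + √71) + 19021 = 19070 + √71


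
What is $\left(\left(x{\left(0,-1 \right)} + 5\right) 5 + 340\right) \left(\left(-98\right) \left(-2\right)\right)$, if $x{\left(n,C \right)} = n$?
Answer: $71540$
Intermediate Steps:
$\left(\left(x{\left(0,-1 \right)} + 5\right) 5 + 340\right) \left(\left(-98\right) \left(-2\right)\right) = \left(\left(0 + 5\right) 5 + 340\right) \left(\left(-98\right) \left(-2\right)\right) = \left(5 \cdot 5 + 340\right) 196 = \left(25 + 340\right) 196 = 365 \cdot 196 = 71540$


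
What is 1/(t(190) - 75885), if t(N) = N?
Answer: -1/75695 ≈ -1.3211e-5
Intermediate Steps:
1/(t(190) - 75885) = 1/(190 - 75885) = 1/(-75695) = -1/75695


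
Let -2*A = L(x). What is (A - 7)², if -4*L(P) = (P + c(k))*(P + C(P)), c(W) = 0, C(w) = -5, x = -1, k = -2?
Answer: 625/16 ≈ 39.063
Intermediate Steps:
L(P) = -P*(-5 + P)/4 (L(P) = -(P + 0)*(P - 5)/4 = -P*(-5 + P)/4)
A = ¾ (A = -(-1)*(5 - 1*(-1))/8 = -(-1)*(5 + 1)/8 = -(-1)*6/8 = -½*(-3/2) = ¾ ≈ 0.75000)
(A - 7)² = (¾ - 7)² = (-25/4)² = 625/16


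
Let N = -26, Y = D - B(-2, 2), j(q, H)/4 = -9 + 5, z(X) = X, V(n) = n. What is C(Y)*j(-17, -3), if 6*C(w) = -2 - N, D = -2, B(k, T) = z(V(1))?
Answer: -64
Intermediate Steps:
B(k, T) = 1
j(q, H) = -16 (j(q, H) = 4*(-9 + 5) = 4*(-4) = -16)
Y = -3 (Y = -2 - 1*1 = -2 - 1 = -3)
C(w) = 4 (C(w) = (-2 - 1*(-26))/6 = (-2 + 26)/6 = (⅙)*24 = 4)
C(Y)*j(-17, -3) = 4*(-16) = -64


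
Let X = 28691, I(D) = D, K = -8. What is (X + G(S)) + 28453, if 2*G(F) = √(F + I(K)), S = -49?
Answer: 57144 + I*√57/2 ≈ 57144.0 + 3.7749*I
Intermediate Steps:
G(F) = √(-8 + F)/2 (G(F) = √(F - 8)/2 = √(-8 + F)/2)
(X + G(S)) + 28453 = (28691 + √(-8 - 49)/2) + 28453 = (28691 + √(-57)/2) + 28453 = (28691 + (I*√57)/2) + 28453 = (28691 + I*√57/2) + 28453 = 57144 + I*√57/2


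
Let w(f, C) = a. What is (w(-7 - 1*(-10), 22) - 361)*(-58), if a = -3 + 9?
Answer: 20590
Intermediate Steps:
a = 6
w(f, C) = 6
(w(-7 - 1*(-10), 22) - 361)*(-58) = (6 - 361)*(-58) = -355*(-58) = 20590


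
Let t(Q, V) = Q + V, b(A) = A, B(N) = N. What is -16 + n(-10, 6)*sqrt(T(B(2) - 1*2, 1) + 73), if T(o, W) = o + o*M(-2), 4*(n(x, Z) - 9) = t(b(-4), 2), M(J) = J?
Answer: -16 + 17*sqrt(73)/2 ≈ 56.624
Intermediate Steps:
n(x, Z) = 17/2 (n(x, Z) = 9 + (-4 + 2)/4 = 9 + (1/4)*(-2) = 9 - 1/2 = 17/2)
T(o, W) = -o (T(o, W) = o + o*(-2) = o - 2*o = -o)
-16 + n(-10, 6)*sqrt(T(B(2) - 1*2, 1) + 73) = -16 + 17*sqrt(-(2 - 1*2) + 73)/2 = -16 + 17*sqrt(-(2 - 2) + 73)/2 = -16 + 17*sqrt(-1*0 + 73)/2 = -16 + 17*sqrt(0 + 73)/2 = -16 + 17*sqrt(73)/2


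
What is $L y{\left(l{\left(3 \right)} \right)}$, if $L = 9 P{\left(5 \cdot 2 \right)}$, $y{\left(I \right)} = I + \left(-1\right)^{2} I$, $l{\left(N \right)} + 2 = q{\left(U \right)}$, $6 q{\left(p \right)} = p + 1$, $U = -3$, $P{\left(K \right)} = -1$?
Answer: $42$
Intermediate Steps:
$q{\left(p \right)} = \frac{1}{6} + \frac{p}{6}$ ($q{\left(p \right)} = \frac{p + 1}{6} = \frac{1 + p}{6} = \frac{1}{6} + \frac{p}{6}$)
$l{\left(N \right)} = - \frac{7}{3}$ ($l{\left(N \right)} = -2 + \left(\frac{1}{6} + \frac{1}{6} \left(-3\right)\right) = -2 + \left(\frac{1}{6} - \frac{1}{2}\right) = -2 - \frac{1}{3} = - \frac{7}{3}$)
$y{\left(I \right)} = 2 I$ ($y{\left(I \right)} = I + 1 I = I + I = 2 I$)
$L = -9$ ($L = 9 \left(-1\right) = -9$)
$L y{\left(l{\left(3 \right)} \right)} = - 9 \cdot 2 \left(- \frac{7}{3}\right) = \left(-9\right) \left(- \frac{14}{3}\right) = 42$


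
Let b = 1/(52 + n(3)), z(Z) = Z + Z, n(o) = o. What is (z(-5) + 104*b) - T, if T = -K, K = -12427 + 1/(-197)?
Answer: -134734462/10835 ≈ -12435.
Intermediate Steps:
z(Z) = 2*Z
b = 1/55 (b = 1/(52 + 3) = 1/55 ≈ 0.018182)
K = -2448120/197 (K = -12427 - 1/197 = -2448120/197 ≈ -12427.)
T = 2448120/197 (T = -1*(-2448120/197) = 2448120/197 ≈ 12427.)
(z(-5) + 104*b) - T = (2*(-5) + 104*(1/55)) - 1*2448120/197 = (-10 + 104/55) - 2448120/197 = -446/55 - 2448120/197 = -134734462/10835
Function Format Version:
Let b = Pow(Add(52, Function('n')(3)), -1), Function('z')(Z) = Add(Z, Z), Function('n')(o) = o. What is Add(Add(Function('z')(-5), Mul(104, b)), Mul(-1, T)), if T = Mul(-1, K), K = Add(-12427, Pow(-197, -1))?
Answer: Rational(-134734462, 10835) ≈ -12435.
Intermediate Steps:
Function('z')(Z) = Mul(2, Z)
b = Rational(1, 55) (b = Pow(Add(52, 3), -1) = Pow(55, -1) = Rational(1, 55) ≈ 0.018182)
K = Rational(-2448120, 197) (K = Add(-12427, Rational(-1, 197)) = Rational(-2448120, 197) ≈ -12427.)
T = Rational(2448120, 197) (T = Mul(-1, Rational(-2448120, 197)) = Rational(2448120, 197) ≈ 12427.)
Add(Add(Function('z')(-5), Mul(104, b)), Mul(-1, T)) = Add(Add(Mul(2, -5), Mul(104, Rational(1, 55))), Mul(-1, Rational(2448120, 197))) = Add(Add(-10, Rational(104, 55)), Rational(-2448120, 197)) = Add(Rational(-446, 55), Rational(-2448120, 197)) = Rational(-134734462, 10835)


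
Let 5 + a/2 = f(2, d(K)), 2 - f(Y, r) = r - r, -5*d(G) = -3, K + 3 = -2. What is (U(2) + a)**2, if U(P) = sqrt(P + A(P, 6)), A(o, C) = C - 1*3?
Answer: (6 - sqrt(5))**2 ≈ 14.167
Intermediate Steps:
K = -5 (K = -3 - 2 = -5)
d(G) = 3/5 (d(G) = -1/5*(-3) = 3/5)
f(Y, r) = 2 (f(Y, r) = 2 - (r - r) = 2 - 1*0 = 2 + 0 = 2)
a = -6 (a = -10 + 2*2 = -10 + 4 = -6)
A(o, C) = -3 + C (A(o, C) = C - 3 = -3 + C)
U(P) = sqrt(3 + P) (U(P) = sqrt(P + (-3 + 6)) = sqrt(P + 3) = sqrt(3 + P))
(U(2) + a)**2 = (sqrt(3 + 2) - 6)**2 = (sqrt(5) - 6)**2 = (-6 + sqrt(5))**2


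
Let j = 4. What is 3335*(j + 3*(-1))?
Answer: 3335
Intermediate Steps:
3335*(j + 3*(-1)) = 3335*(4 + 3*(-1)) = 3335*(4 - 3) = 3335*1 = 3335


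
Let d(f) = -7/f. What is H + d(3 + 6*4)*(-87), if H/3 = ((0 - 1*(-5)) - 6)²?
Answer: 230/9 ≈ 25.556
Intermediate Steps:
H = 3 (H = 3*((0 - 1*(-5)) - 6)² = 3*((0 + 5) - 6)² = 3*(5 - 6)² = 3*(-1)² = 3*1 = 3)
H + d(3 + 6*4)*(-87) = 3 - 7/(3 + 6*4)*(-87) = 3 - 7/(3 + 24)*(-87) = 3 - 7/27*(-87) = 3 + 203/9 = 230/9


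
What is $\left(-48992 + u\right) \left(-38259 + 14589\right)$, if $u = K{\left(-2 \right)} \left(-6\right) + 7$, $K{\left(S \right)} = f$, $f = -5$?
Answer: $1158764850$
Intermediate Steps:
$K{\left(S \right)} = -5$
$u = 37$ ($u = \left(-5\right) \left(-6\right) + 7 = 30 + 7 = 37$)
$\left(-48992 + u\right) \left(-38259 + 14589\right) = \left(-48992 + 37\right) \left(-38259 + 14589\right) = \left(-48955\right) \left(-23670\right) = 1158764850$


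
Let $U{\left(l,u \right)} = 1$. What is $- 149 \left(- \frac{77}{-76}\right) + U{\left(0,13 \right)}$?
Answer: $- \frac{11397}{76} \approx -149.96$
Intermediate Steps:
$- 149 \left(- \frac{77}{-76}\right) + U{\left(0,13 \right)} = - 149 \left(- \frac{77}{-76}\right) + 1 = - 149 \left(\left(-77\right) \left(- \frac{1}{76}\right)\right) + 1 = \left(-149\right) \frac{77}{76} + 1 = - \frac{11473}{76} + 1 = - \frac{11397}{76}$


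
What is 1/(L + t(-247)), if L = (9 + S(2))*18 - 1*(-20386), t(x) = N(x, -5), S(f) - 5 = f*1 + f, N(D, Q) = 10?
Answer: 1/20720 ≈ 4.8263e-5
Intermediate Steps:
S(f) = 5 + 2*f (S(f) = 5 + (f*1 + f) = 5 + (f + f) = 5 + 2*f)
t(x) = 10
L = 20710 (L = (9 + (5 + 2*2))*18 - 1*(-20386) = (9 + (5 + 4))*18 + 20386 = (9 + 9)*18 + 20386 = 18*18 + 20386 = 324 + 20386 = 20710)
1/(L + t(-247)) = 1/(20710 + 10) = 1/20720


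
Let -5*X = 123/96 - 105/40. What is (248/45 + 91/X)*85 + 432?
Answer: 11486872/387 ≈ 29682.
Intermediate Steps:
X = 43/160 (X = -(123/96 - 105/40)/5 = -(123*(1/96) - 105*1/40)/5 = -(41/32 - 21/8)/5 = -⅕*(-43/32) = 43/160 ≈ 0.26875)
(248/45 + 91/X)*85 + 432 = (248/45 + 91/(43/160))*85 + 432 = (248*(1/45) + 91*(160/43))*85 + 432 = (248/45 + 14560/43)*85 + 432 = (665864/1935)*85 + 432 = 11319688/387 + 432 = 11486872/387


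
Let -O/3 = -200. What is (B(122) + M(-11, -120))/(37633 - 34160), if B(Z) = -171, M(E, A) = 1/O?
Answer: -102599/2083800 ≈ -0.049236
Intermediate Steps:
O = 600 (O = -3*(-200) = 600)
M(E, A) = 1/600
(B(122) + M(-11, -120))/(37633 - 34160) = (-171 + 1/600)/(37633 - 34160) = -102599/600/3473 = -102599/600*1/3473 = -102599/2083800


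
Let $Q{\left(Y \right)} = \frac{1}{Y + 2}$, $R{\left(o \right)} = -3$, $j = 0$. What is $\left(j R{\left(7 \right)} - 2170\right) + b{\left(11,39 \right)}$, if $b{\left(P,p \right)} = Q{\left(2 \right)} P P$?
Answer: $- \frac{8559}{4} \approx -2139.8$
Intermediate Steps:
$Q{\left(Y \right)} = \frac{1}{2 + Y}$
$b{\left(P,p \right)} = \frac{P^{2}}{4}$ ($b{\left(P,p \right)} = \frac{P}{2 + 2} P = \frac{P}{4} P = \frac{P^{2}}{4}$)
$\left(j R{\left(7 \right)} - 2170\right) + b{\left(11,39 \right)} = \left(0 \left(-3\right) - 2170\right) + \frac{11^{2}}{4} = \left(0 - 2170\right) + \frac{1}{4} \cdot 121 = -2170 + \frac{121}{4} = - \frac{8559}{4}$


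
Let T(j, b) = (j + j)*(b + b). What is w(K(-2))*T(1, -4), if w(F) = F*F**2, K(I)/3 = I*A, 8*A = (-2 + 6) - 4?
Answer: 0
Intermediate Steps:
T(j, b) = 4*b*j (T(j, b) = (2*j)*(2*b) = 4*b*j)
A = 0 (A = ((-2 + 6) - 4)/8 = (4 - 4)/8 = (1/8)*0 = 0)
K(I) = 0 (K(I) = 3*(I*0) = 3*0 = 0)
w(F) = F**3
w(K(-2))*T(1, -4) = 0**3*(4*(-4)*1) = 0*(-16) = 0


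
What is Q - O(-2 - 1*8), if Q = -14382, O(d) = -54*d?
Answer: -14922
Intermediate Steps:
Q - O(-2 - 1*8) = -14382 - (-54)*(-2 - 1*8) = -14382 - (-54)*(-2 - 8) = -14382 - (-54)*(-10) = -14382 - 1*540 = -14382 - 540 = -14922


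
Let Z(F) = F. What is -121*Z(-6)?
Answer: 726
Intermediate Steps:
-121*Z(-6) = -121*(-6) = 726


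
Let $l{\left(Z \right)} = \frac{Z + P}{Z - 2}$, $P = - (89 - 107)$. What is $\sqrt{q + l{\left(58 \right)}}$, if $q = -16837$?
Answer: $\frac{i \sqrt{3299786}}{14} \approx 129.75 i$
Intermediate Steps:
$P = 18$ ($P = - (89 - 107) = \left(-1\right) \left(-18\right) = 18$)
$l{\left(Z \right)} = \frac{18 + Z}{-2 + Z}$ ($l{\left(Z \right)} = \frac{Z + 18}{Z - 2} = \frac{18 + Z}{-2 + Z}$)
$\sqrt{q + l{\left(58 \right)}} = \sqrt{-16837 + \frac{18 + 58}{-2 + 58}} = \sqrt{-16837 + \frac{1}{56} \cdot 76} = \sqrt{-16837 + \frac{19}{14}} = \sqrt{- \frac{235699}{14}} = \frac{i \sqrt{3299786}}{14}$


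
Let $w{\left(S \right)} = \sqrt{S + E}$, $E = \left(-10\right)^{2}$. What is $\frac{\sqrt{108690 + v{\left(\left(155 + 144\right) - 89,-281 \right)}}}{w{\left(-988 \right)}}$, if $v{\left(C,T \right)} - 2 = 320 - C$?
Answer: $- \frac{i \sqrt{6038511}}{222} \approx - 11.069 i$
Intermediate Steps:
$v{\left(C,T \right)} = 322 - C$ ($v{\left(C,T \right)} = 2 - \left(-320 + C\right) = 322 - C$)
$E = 100$
$w{\left(S \right)} = \sqrt{100 + S}$ ($w{\left(S \right)} = \sqrt{S + 100} = \sqrt{100 + S}$)
$\frac{\sqrt{108690 + v{\left(\left(155 + 144\right) - 89,-281 \right)}}}{w{\left(-988 \right)}} = \frac{\sqrt{108690 + \left(322 - \left(\left(155 + 144\right) - 89\right)\right)}}{\sqrt{100 - 988}} = \frac{\sqrt{108690 + \left(322 - \left(299 - 89\right)\right)}}{\sqrt{-888}} = \frac{\sqrt{108690 + \left(322 - \left(299 - 89\right)\right)}}{2 i \sqrt{222}} = \sqrt{108690 + \left(322 - 210\right)} \left(- \frac{i \sqrt{222}}{444}\right) = \sqrt{108690 + 112} \left(- \frac{i \sqrt{222}}{444}\right) = \sqrt{108802} \left(- \frac{i \sqrt{222}}{444}\right) = - \frac{i \sqrt{6038511}}{222}$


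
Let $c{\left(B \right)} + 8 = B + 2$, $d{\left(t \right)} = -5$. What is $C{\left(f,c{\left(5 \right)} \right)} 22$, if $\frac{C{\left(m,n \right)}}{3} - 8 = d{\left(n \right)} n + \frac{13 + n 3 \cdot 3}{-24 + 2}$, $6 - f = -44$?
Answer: $846$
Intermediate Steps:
$c{\left(B \right)} = -6 + B$ ($c{\left(B \right)} = -8 + \left(B + 2\right) = -8 + \left(2 + B\right) = -6 + B$)
$f = 50$ ($f = 6 - -44 = 6 + 44 = 50$)
$C{\left(m,n \right)} = \frac{489}{22} - \frac{357 n}{22}$ ($C{\left(m,n \right)} = 24 + 3 \left(- 5 n + \frac{13 + n 3 \cdot 3}{-24 + 2}\right) = 24 + 3 \left(- 5 n + \frac{13 + 3 n 3}{-22}\right) = 24 + 3 \left(- 5 n + \left(13 + 9 n\right) \left(- \frac{1}{22}\right)\right) = 24 + 3 \left(- 5 n - \left(\frac{13}{22} + \frac{9 n}{22}\right)\right) = 24 + 3 \left(- \frac{13}{22} - \frac{119 n}{22}\right) = 24 - \left(\frac{39}{22} + \frac{357 n}{22}\right) = \frac{489}{22} - \frac{357 n}{22}$)
$C{\left(f,c{\left(5 \right)} \right)} 22 = \left(\frac{489}{22} - \frac{357 \left(-6 + 5\right)}{22}\right) 22 = \left(\frac{489}{22} - - \frac{357}{22}\right) 22 = \left(\frac{489}{22} + \frac{357}{22}\right) 22 = \frac{423}{11} \cdot 22 = 846$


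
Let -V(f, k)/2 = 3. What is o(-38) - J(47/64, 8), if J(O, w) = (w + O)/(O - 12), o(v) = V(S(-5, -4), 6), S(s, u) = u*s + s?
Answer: -3767/721 ≈ -5.2247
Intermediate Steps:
S(s, u) = s + s*u (S(s, u) = s*u + s = s + s*u)
V(f, k) = -6 (V(f, k) = -2*3 = -6)
o(v) = -6
J(O, w) = (O + w)/(-12 + O)
o(-38) - J(47/64, 8) = -6 - (47/64 + 8)/(-12 + 47/64) = -6 - 559/((-721/64)*64) = -6 - (-64)*559/(721*64) = -6 - 1*(-559/721) = -6 + 559/721 = -3767/721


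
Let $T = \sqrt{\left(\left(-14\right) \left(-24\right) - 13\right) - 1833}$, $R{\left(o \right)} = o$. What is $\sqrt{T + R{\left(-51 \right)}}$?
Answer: $\sqrt{-51 + i \sqrt{1510}} \approx 2.561 + 7.5867 i$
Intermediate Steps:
$T = i \sqrt{1510}$ ($T = \sqrt{\left(336 - 13\right) - 1833} = \sqrt{323 - 1833} = \sqrt{-1510} = i \sqrt{1510} \approx 38.859 i$)
$\sqrt{T + R{\left(-51 \right)}} = \sqrt{i \sqrt{1510} - 51} = \sqrt{-51 + i \sqrt{1510}}$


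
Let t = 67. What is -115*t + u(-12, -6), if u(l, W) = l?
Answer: -7717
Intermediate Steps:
-115*t + u(-12, -6) = -115*67 - 12 = -7705 - 12 = -7717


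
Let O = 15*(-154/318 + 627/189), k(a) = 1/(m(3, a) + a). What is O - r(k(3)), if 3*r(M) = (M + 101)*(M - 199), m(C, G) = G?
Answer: 270362821/40068 ≈ 6747.6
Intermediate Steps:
k(a) = 1/(2*a) (k(a) = 1/(a + a) = 1/(2*a))
O = 47300/1113 (O = 15*(-154*1/318 + 627*(1/189)) = 15*(-77/159 + 209/63) = 15*(9460/3339) = 47300/1113 ≈ 42.498)
r(M) = (-199 + M)*(101 + M)/3 (r(M) = ((M + 101)*(M - 199))/3 = ((101 + M)*(-199 + M))/3 = ((-199 + M)*(101 + M))/3 = (-199 + M)*(101 + M)/3)
O - r(k(3)) = 47300/1113 - (-20099/3 - 49/(3*3) + ((½)/3)²/3) = 47300/1113 - (-20099/3 - 49/(3*3) + ((½)*(⅓))²/3) = 47300/1113 - (-20099/3 - 98/3*⅙ + (⅙)²/3) = 47300/1113 - (-20099/3 - 49/9 + (⅓)*(1/36)) = 47300/1113 - (-20099/3 - 49/9 + 1/108) = 47300/1113 - 1*(-724151/108) = 47300/1113 + 724151/108 = 270362821/40068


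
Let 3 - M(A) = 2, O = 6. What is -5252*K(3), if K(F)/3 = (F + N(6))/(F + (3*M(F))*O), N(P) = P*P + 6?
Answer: -236340/7 ≈ -33763.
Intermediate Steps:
M(A) = 1 (M(A) = 3 - 1*2 = 3 - 2 = 1)
N(P) = 6 + P**2 (N(P) = P**2 + 6 = 6 + P**2)
K(F) = 3*(42 + F)/(18 + F) (K(F) = 3*((F + (6 + 6**2))/(F + (3*1)*6)) = 3*((F + (6 + 36))/(F + 3*6)) = 3*((F + 42)/(F + 18)) = 3*((42 + F)/(18 + F)) = 3*(42 + F)/(18 + F))
-5252*K(3) = -15756*(42 + 3)/(18 + 3) = -15756*45/21 = -5252*45/7 = -236340/7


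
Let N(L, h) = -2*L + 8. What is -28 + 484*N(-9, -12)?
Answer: 12556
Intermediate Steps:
N(L, h) = 8 - 2*L
-28 + 484*N(-9, -12) = -28 + 484*(8 - 2*(-9)) = -28 + 484*(8 + 18) = -28 + 484*26 = -28 + 12584 = 12556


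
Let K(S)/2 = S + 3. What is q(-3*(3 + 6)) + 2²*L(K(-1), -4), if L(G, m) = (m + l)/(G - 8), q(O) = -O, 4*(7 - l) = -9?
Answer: 87/4 ≈ 21.750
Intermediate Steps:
l = 37/4 (l = 7 - ¼*(-9) = 7 + 9/4 = 37/4 ≈ 9.2500)
K(S) = 6 + 2*S (K(S) = 2*(S + 3) = 2*(3 + S) = 6 + 2*S)
L(G, m) = (37/4 + m)/(-8 + G) (L(G, m) = (m + 37/4)/(G - 8) = (37/4 + m)/(-8 + G))
q(-3*(3 + 6)) + 2²*L(K(-1), -4) = -(-3)*(3 + 6) + 2²*((37/4 - 4)/(-8 + (6 + 2*(-1)))) = -(-3)*9 + 4*((21/4)/(-8 + (6 - 2))) = -1*(-27) + 4*((21/4)/(-8 + 4)) = 27 + 4*((21/4)/(-4)) = 27 + 4*(-¼*21/4) = 27 + 4*(-21/16) = 27 - 21/4 = 87/4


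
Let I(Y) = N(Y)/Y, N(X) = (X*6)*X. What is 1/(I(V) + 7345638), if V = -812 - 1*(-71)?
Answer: 1/7341192 ≈ 1.3622e-7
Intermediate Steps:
V = -741 (V = -812 + 71 = -741)
N(X) = 6*X² (N(X) = (6*X)*X = 6*X²)
I(Y) = 6*Y (I(Y) = (6*Y²)/Y = 6*Y)
1/(I(V) + 7345638) = 1/(6*(-741) + 7345638) = 1/(-4446 + 7345638) = 1/7341192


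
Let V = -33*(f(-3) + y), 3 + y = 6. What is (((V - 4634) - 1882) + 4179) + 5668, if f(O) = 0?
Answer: 3232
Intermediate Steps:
y = 3 (y = -3 + 6 = 3)
V = -99 (V = -33*(0 + 3) = -33*3 = -99)
(((V - 4634) - 1882) + 4179) + 5668 = (((-99 - 4634) - 1882) + 4179) + 5668 = ((-4733 - 1882) + 4179) + 5668 = (-6615 + 4179) + 5668 = -2436 + 5668 = 3232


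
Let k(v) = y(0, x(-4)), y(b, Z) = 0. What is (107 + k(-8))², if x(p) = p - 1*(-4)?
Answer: 11449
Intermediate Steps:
x(p) = 4 + p (x(p) = p + 4 = 4 + p)
k(v) = 0
(107 + k(-8))² = (107 + 0)² = 107² = 11449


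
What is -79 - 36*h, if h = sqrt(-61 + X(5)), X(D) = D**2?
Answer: -79 - 216*I ≈ -79.0 - 216.0*I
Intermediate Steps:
h = 6*I (h = sqrt(-61 + 5**2) = sqrt(-61 + 25) = sqrt(-36) = 6*I ≈ 6.0*I)
-79 - 36*h = -79 - 216*I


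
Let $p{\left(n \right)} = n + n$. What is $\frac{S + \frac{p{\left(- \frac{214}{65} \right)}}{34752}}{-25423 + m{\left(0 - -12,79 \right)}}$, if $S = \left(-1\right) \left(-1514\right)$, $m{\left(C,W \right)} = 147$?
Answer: $- \frac{854985973}{14273862720} \approx -0.059899$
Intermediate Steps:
$p{\left(n \right)} = 2 n$
$S = 1514$
$\frac{S + \frac{p{\left(- \frac{214}{65} \right)}}{34752}}{-25423 + m{\left(0 - -12,79 \right)}} = \frac{1514 + \frac{2 \left(- \frac{214}{65}\right)}{34752}}{-25423 + 147} = \frac{1514 + 2 \left(\left(-214\right) \frac{1}{65}\right) \frac{1}{34752}}{-25276} = \left(1514 + 2 \left(- \frac{214}{65}\right) \frac{1}{34752}\right) \left(- \frac{1}{25276}\right) = \left(1514 - \frac{107}{564720}\right) \left(- \frac{1}{25276}\right) = \frac{854985973}{564720} \left(- \frac{1}{25276}\right) = - \frac{854985973}{14273862720}$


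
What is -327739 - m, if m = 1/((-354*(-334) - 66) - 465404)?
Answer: -113802123925/347234 ≈ -3.2774e+5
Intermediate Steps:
m = -1/347234 (m = 1/((118236 - 66) - 465404) = 1/(118170 - 465404) = 1/(-347234) = -1/347234 ≈ -2.8799e-6)
-327739 - m = -327739 - 1*(-1/347234) = -327739 + 1/347234 = -113802123925/347234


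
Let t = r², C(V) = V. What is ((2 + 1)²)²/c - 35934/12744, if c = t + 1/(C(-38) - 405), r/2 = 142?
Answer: -213914389831/75891809268 ≈ -2.8187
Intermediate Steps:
r = 284 (r = 2*142 = 284)
t = 80656 (t = 284² = 80656)
c = 35730607/443 (c = 80656 + 1/(-38 - 405) = 80656 + 1/(-443) = 80656 - 1/443 = 35730607/443 ≈ 80656.)
((2 + 1)²)²/c - 35934/12744 = ((2 + 1)²)²/(35730607/443) - 35934/12744 = (3²)²*(443/35730607) - 35934*1/12744 = 9²*(443/35730607) - 5989/2124 = 81*(443/35730607) - 5989/2124 = 35883/35730607 - 5989/2124 = -213914389831/75891809268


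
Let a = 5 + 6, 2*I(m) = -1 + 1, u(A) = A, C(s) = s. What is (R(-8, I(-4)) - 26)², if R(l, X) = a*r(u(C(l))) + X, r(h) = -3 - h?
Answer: 841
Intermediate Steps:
I(m) = 0 (I(m) = (-1 + 1)/2 = (½)*0 = 0)
a = 11
R(l, X) = -33 + X - 11*l (R(l, X) = 11*(-3 - l) + X = (-33 - 11*l) + X = -33 + X - 11*l)
(R(-8, I(-4)) - 26)² = ((-33 + 0 - 11*(-8)) - 26)² = ((-33 + 0 + 88) - 26)² = (55 - 26)² = 29² = 841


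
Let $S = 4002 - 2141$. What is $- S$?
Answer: $-1861$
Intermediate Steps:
$S = 1861$
$- S = \left(-1\right) 1861 = -1861$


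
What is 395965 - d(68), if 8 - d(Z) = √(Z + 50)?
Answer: 395957 + √118 ≈ 3.9597e+5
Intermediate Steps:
d(Z) = 8 - √(50 + Z) (d(Z) = 8 - √(Z + 50) = 8 - √(50 + Z))
395965 - d(68) = 395965 - (8 - √(50 + 68)) = 395965 - (8 - √118) = 395965 + (-8 + √118) = 395957 + √118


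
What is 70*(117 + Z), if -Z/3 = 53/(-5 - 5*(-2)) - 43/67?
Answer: 408618/67 ≈ 6098.8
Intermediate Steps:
Z = -10008/335 (Z = -3*(53/(-5 - 5*(-2)) - 43/67) = -3*(53/(-5 + 10) - 43*1/67) = -3*(53/5 - 43/67) = -3*3336/335 = -10008/335 ≈ -29.875)
70*(117 + Z) = 70*(117 - 10008/335) = 70*(29187/335) = 408618/67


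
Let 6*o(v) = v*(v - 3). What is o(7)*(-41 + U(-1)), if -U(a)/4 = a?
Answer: -518/3 ≈ -172.67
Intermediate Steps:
o(v) = v*(-3 + v)/6 (o(v) = (v*(v - 3))/6 = (v*(-3 + v))/6 = v*(-3 + v)/6)
U(a) = -4*a
o(7)*(-41 + U(-1)) = ((⅙)*7*(-3 + 7))*(-41 - 4*(-1)) = ((⅙)*7*4)*(-41 + 4) = (14/3)*(-37) = -518/3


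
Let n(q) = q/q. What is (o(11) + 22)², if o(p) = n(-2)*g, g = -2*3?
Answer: 256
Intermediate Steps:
n(q) = 1
g = -6
o(p) = -6 (o(p) = 1*(-6) = -6)
(o(11) + 22)² = (-6 + 22)² = 16² = 256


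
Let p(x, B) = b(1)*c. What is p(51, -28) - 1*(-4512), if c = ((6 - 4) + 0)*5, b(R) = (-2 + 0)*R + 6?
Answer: 4552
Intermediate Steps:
b(R) = 6 - 2*R (b(R) = -2*R + 6 = 6 - 2*R)
c = 10 (c = (2 + 0)*5 = 2*5 = 10)
p(x, B) = 40 (p(x, B) = (6 - 2*1)*10 = (6 - 2)*10 = 4*10 = 40)
p(51, -28) - 1*(-4512) = 40 - 1*(-4512) = 40 + 4512 = 4552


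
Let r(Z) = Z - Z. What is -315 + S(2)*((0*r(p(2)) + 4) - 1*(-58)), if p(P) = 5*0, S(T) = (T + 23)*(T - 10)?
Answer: -12715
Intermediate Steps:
S(T) = (-10 + T)*(23 + T) (S(T) = (23 + T)*(-10 + T) = (-10 + T)*(23 + T))
p(P) = 0
r(Z) = 0
-315 + S(2)*((0*r(p(2)) + 4) - 1*(-58)) = -315 + (-230 + 2² + 13*2)*((0*0 + 4) - 1*(-58)) = -315 + (-230 + 4 + 26)*((0 + 4) + 58) = -315 - 200*(4 + 58) = -315 - 200*62 = -315 - 12400 = -12715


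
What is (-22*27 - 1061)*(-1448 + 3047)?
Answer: -2646345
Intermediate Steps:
(-22*27 - 1061)*(-1448 + 3047) = (-594 - 1061)*1599 = -1655*1599 = -2646345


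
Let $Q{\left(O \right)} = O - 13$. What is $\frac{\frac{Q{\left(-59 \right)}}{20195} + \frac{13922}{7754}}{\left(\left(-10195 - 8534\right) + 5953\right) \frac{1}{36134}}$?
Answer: $- \frac{362109785831}{71450706260} \approx -5.068$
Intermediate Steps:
$Q{\left(O \right)} = -13 + O$ ($Q{\left(O \right)} = O - 13 = -13 + O$)
$\frac{\frac{Q{\left(-59 \right)}}{20195} + \frac{13922}{7754}}{\left(\left(-10195 - 8534\right) + 5953\right) \frac{1}{36134}} = \frac{\frac{-13 - 59}{20195} + \frac{13922}{7754}}{\left(\left(-10195 - 8534\right) + 5953\right) \frac{1}{36134}} = \frac{\left(-72\right) \frac{1}{20195} + 13922 \cdot \frac{1}{7754}}{\left(-18729 + 5953\right) \frac{1}{36134}} = \frac{- \frac{72}{20195} + \frac{6961}{3877}}{\left(-12776\right) \frac{1}{36134}} = \frac{140298251}{78296015 \left(- \frac{6388}{18067}\right)} = \frac{140298251}{78296015} \left(- \frac{18067}{6388}\right) = - \frac{362109785831}{71450706260}$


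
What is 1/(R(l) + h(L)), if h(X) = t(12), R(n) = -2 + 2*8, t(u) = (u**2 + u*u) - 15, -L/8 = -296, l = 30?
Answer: 1/287 ≈ 0.0034843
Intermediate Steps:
L = 2368 (L = -8*(-296) = 2368)
t(u) = -15 + 2*u**2 (t(u) = (u**2 + u**2) - 15 = 2*u**2 - 15 = -15 + 2*u**2)
R(n) = 14 (R(n) = -2 + 16 = 14)
h(X) = 273 (h(X) = -15 + 2*12**2 = -15 + 2*144 = -15 + 288 = 273)
1/(R(l) + h(L)) = 1/(14 + 273) = 1/287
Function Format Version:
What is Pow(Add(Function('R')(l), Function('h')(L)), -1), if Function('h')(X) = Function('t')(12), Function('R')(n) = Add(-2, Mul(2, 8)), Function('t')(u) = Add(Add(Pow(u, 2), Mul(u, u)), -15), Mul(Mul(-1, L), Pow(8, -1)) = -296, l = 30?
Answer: Rational(1, 287) ≈ 0.0034843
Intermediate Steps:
L = 2368 (L = Mul(-8, -296) = 2368)
Function('t')(u) = Add(-15, Mul(2, Pow(u, 2))) (Function('t')(u) = Add(Add(Pow(u, 2), Pow(u, 2)), -15) = Add(Mul(2, Pow(u, 2)), -15) = Add(-15, Mul(2, Pow(u, 2))))
Function('R')(n) = 14 (Function('R')(n) = Add(-2, 16) = 14)
Function('h')(X) = 273 (Function('h')(X) = Add(-15, Mul(2, Pow(12, 2))) = Add(-15, Mul(2, 144)) = Add(-15, 288) = 273)
Pow(Add(Function('R')(l), Function('h')(L)), -1) = Pow(Add(14, 273), -1) = Pow(287, -1) = Rational(1, 287)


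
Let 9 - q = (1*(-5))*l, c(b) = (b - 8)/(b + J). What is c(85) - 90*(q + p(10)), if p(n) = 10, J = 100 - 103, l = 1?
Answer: -177043/82 ≈ -2159.1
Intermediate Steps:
J = -3
c(b) = (-8 + b)/(-3 + b) (c(b) = (b - 8)/(b - 3) = (-8 + b)/(-3 + b))
q = 14 (q = 9 - 1*(-5) = 9 + 5 = 14)
c(85) - 90*(q + p(10)) = (-8 + 85)/(-3 + 85) - 90*(14 + 10) = 77/82 - 90*24 = (1/82)*77 - 2160 = 77/82 - 2160 = -177043/82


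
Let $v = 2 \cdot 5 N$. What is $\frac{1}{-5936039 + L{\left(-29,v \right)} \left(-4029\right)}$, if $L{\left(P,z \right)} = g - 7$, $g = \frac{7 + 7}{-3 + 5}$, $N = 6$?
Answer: $- \frac{1}{5936039} \approx -1.6846 \cdot 10^{-7}$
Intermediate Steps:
$v = 60$ ($v = 2 \cdot 5 \cdot 6 = 10 \cdot 6 = 60$)
$g = 7$ ($g = \frac{14}{2} = 14 \cdot \frac{1}{2} = 7$)
$L{\left(P,z \right)} = 0$ ($L{\left(P,z \right)} = 7 - 7 = 0$)
$\frac{1}{-5936039 + L{\left(-29,v \right)} \left(-4029\right)} = \frac{1}{-5936039 + 0 \left(-4029\right)} = \frac{1}{-5936039 + 0} = \frac{1}{-5936039} = - \frac{1}{5936039}$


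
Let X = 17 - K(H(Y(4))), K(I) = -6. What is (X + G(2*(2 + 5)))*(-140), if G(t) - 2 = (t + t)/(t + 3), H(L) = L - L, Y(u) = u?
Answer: -63420/17 ≈ -3730.6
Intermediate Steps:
H(L) = 0
X = 23 (X = 17 - 1*(-6) = 17 + 6 = 23)
G(t) = 2 + 2*t/(3 + t) (G(t) = 2 + (t + t)/(t + 3) = 2 + (2*t)/(3 + t) = 2 + 2*t/(3 + t))
(X + G(2*(2 + 5)))*(-140) = (23 + 2*(3 + 2*(2*(2 + 5)))/(3 + 2*(2 + 5)))*(-140) = (23 + 2*(3 + 2*(2*7))/(3 + 2*7))*(-140) = (23 + 2*(3 + 2*14)/(3 + 14))*(-140) = (23 + 2*(3 + 28)/17)*(-140) = (23 + 2*(1/17)*31)*(-140) = (23 + 62/17)*(-140) = (453/17)*(-140) = -63420/17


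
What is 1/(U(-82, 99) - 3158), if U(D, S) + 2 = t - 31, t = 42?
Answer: -1/3149 ≈ -0.00031756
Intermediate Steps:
U(D, S) = 9 (U(D, S) = -2 + (42 - 31) = -2 + 11 = 9)
1/(U(-82, 99) - 3158) = 1/(9 - 3158) = 1/(-3149) = -1/3149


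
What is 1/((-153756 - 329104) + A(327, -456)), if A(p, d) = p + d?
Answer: -1/482989 ≈ -2.0704e-6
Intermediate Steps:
A(p, d) = d + p
1/((-153756 - 329104) + A(327, -456)) = 1/((-153756 - 329104) + (-456 + 327)) = 1/(-482860 - 129) = 1/(-482989) = -1/482989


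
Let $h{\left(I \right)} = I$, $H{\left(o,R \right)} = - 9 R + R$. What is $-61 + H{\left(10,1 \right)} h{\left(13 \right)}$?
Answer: $-165$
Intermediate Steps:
$H{\left(o,R \right)} = - 8 R$
$-61 + H{\left(10,1 \right)} h{\left(13 \right)} = -61 + \left(-8\right) 1 \cdot 13 = -61 - 104 = -165$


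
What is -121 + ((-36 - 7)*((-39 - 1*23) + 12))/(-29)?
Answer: -5659/29 ≈ -195.14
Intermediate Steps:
-121 + ((-36 - 7)*((-39 - 1*23) + 12))/(-29) = -121 - 43*((-39 - 23) + 12)*(-1/29) = -121 - 43*(-62 + 12)*(-1/29) = -121 - 43*(-50)*(-1/29) = -121 + 2150*(-1/29) = -121 - 2150/29 = -5659/29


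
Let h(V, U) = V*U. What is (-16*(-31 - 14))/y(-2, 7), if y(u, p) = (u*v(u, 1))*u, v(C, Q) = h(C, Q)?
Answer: -90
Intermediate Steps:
h(V, U) = U*V
v(C, Q) = C*Q (v(C, Q) = Q*C = C*Q)
y(u, p) = u³ (y(u, p) = (u*(u*1))*u = (u*u)*u = u²*u = u³)
(-16*(-31 - 14))/y(-2, 7) = (-16*(-31 - 14))/((-2)³) = -16*(-45)/(-8) = 720*(-⅛) = -90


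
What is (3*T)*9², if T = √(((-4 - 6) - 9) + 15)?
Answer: 486*I ≈ 486.0*I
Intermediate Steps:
T = 2*I (T = √((-10 - 9) + 15) = √(-19 + 15) = √(-4) = 2*I ≈ 2.0*I)
(3*T)*9² = (3*(2*I))*9² = (6*I)*81 = 486*I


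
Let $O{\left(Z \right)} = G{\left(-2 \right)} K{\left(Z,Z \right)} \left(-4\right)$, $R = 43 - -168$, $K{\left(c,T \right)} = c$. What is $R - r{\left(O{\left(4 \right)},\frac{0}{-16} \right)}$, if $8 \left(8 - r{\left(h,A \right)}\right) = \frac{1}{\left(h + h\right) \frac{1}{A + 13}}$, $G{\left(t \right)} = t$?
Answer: $\frac{103949}{512} \approx 203.03$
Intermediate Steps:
$R = 211$ ($R = 43 + 168 = 211$)
$O{\left(Z \right)} = 8 Z$ ($O{\left(Z \right)} = - 2 Z \left(-4\right) = 8 Z$)
$r{\left(h,A \right)} = 8 - \frac{13 + A}{16 h}$ ($r{\left(h,A \right)} = 8 - \frac{1}{8 \frac{h + h}{A + 13}} = 8 - \frac{1}{8 \frac{2 h}{13 + A}} = 8 - \frac{\frac{1}{2} \frac{1}{h} \left(13 + A\right)}{8} = 8 - \frac{13 + A}{16 h}$)
$R - r{\left(O{\left(4 \right)},\frac{0}{-16} \right)} = 211 - \frac{-13 - \frac{0}{-16} + 128 \cdot 8 \cdot 4}{16 \cdot 8 \cdot 4} = 211 - \frac{-13 - 0 \left(- \frac{1}{16}\right) + 128 \cdot 32}{16 \cdot 32} = 211 - \frac{1}{16} \cdot \frac{1}{32} \left(-13 - 0 + 4096\right) = 211 - \frac{1}{16} \cdot \frac{1}{32} \left(-13 + 0 + 4096\right) = 211 - \frac{1}{16} \cdot \frac{1}{32} \cdot 4083 = 211 - \frac{4083}{512} = \frac{103949}{512}$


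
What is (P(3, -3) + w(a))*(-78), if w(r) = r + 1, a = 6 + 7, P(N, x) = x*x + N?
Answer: -2028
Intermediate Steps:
P(N, x) = N + x² (P(N, x) = x² + N = N + x²)
a = 13
w(r) = 1 + r
(P(3, -3) + w(a))*(-78) = ((3 + (-3)²) + (1 + 13))*(-78) = ((3 + 9) + 14)*(-78) = (12 + 14)*(-78) = 26*(-78) = -2028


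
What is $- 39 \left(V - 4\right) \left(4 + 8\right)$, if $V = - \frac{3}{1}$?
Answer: $3276$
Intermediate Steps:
$V = -3$ ($V = \left(-3\right) 1 = -3$)
$- 39 \left(V - 4\right) \left(4 + 8\right) = - 39 \left(-3 - 4\right) \left(4 + 8\right) = - 39 \left(\left(-7\right) 12\right) = \left(-39\right) \left(-84\right) = 3276$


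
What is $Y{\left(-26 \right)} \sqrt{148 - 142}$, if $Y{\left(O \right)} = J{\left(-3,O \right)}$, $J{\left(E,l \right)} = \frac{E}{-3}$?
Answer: $\sqrt{6} \approx 2.4495$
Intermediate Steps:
$J{\left(E,l \right)} = - \frac{E}{3}$ ($J{\left(E,l \right)} = E \left(- \frac{1}{3}\right) = - \frac{E}{3}$)
$Y{\left(O \right)} = 1$ ($Y{\left(O \right)} = \left(- \frac{1}{3}\right) \left(-3\right) = 1$)
$Y{\left(-26 \right)} \sqrt{148 - 142} = 1 \sqrt{148 - 142} = 1 \sqrt{6} = \sqrt{6}$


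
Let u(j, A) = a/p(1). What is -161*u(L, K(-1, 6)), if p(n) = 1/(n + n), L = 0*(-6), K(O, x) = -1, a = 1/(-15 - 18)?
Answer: 322/33 ≈ 9.7576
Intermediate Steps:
a = -1/33 (a = 1/(-33) = -1/33 ≈ -0.030303)
L = 0
p(n) = 1/(2*n)
u(j, A) = -2/33 (u(j, A) = -1/(33*((½)/1)) = -1/(33*((½)*1)) = -1/(33*½) = -1/33*2 = -2/33)
-161*u(L, K(-1, 6)) = -161*(-2/33) = 322/33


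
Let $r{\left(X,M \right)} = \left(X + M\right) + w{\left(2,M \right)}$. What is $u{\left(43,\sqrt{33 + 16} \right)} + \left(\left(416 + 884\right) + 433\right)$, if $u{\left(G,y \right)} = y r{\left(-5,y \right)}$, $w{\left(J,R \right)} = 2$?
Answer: $1761$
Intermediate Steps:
$r{\left(X,M \right)} = 2 + M + X$ ($r{\left(X,M \right)} = \left(X + M\right) + 2 = \left(M + X\right) + 2 = 2 + M + X$)
$u{\left(G,y \right)} = y \left(-3 + y\right)$ ($u{\left(G,y \right)} = y \left(2 + y - 5\right) = y \left(-3 + y\right)$)
$u{\left(43,\sqrt{33 + 16} \right)} + \left(\left(416 + 884\right) + 433\right) = \sqrt{33 + 16} \left(-3 + \sqrt{33 + 16}\right) + \left(\left(416 + 884\right) + 433\right) = \sqrt{49} \left(-3 + \sqrt{49}\right) + \left(1300 + 433\right) = 7 \left(-3 + 7\right) + 1733 = 7 \cdot 4 + 1733 = 28 + 1733 = 1761$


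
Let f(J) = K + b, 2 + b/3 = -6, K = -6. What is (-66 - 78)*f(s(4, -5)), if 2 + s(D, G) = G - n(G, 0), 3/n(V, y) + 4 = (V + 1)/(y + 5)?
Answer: 4320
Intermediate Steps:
b = -24 (b = -6 + 3*(-6) = -6 - 18 = -24)
n(V, y) = 3/(-4 + (1 + V)/(5 + y)) (n(V, y) = 3/(-4 + (V + 1)/(y + 5)) = 3/(-4 + (1 + V)/(5 + y)))
s(D, G) = -2 + G + 15/(19 - G) (s(D, G) = -2 + (G - 3*(-5 - 1*0)/(19 - G + 4*0)) = -2 + (G - 3*(-5 + 0)/(19 - G + 0)) = -2 + (G - 3*(-5)/(19 - G)) = -2 + (G - (-15)/(19 - G)) = -2 + (G + 15/(19 - G)) = -2 + G + 15/(19 - G))
f(J) = -30 (f(J) = -6 - 24 = -30)
(-66 - 78)*f(s(4, -5)) = (-66 - 78)*(-30) = -144*(-30) = 4320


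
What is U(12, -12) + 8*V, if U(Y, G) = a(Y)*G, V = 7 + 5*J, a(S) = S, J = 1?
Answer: -48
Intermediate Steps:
V = 12 (V = 7 + 5*1 = 7 + 5 = 12)
U(Y, G) = G*Y (U(Y, G) = Y*G = G*Y)
U(12, -12) + 8*V = -12*12 + 8*12 = -144 + 96 = -48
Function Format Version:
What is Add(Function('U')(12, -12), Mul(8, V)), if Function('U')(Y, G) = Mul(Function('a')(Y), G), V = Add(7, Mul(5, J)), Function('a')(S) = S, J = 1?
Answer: -48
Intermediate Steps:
V = 12 (V = Add(7, Mul(5, 1)) = Add(7, 5) = 12)
Function('U')(Y, G) = Mul(G, Y) (Function('U')(Y, G) = Mul(Y, G) = Mul(G, Y))
Add(Function('U')(12, -12), Mul(8, V)) = Add(Mul(-12, 12), Mul(8, 12)) = Add(-144, 96) = -48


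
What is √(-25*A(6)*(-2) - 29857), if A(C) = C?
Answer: I*√29557 ≈ 171.92*I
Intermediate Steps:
√(-25*A(6)*(-2) - 29857) = √(-25*6*(-2) - 29857) = √(-150*(-2) - 29857) = √(300 - 29857) = √(-29557) = I*√29557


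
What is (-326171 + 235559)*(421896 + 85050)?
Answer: -45935390952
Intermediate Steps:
(-326171 + 235559)*(421896 + 85050) = -90612*506946 = -45935390952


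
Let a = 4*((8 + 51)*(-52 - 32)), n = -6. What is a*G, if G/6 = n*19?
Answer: 13559616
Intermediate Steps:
G = -684 (G = 6*(-6*19) = 6*(-114) = -684)
a = -19824 (a = 4*(59*(-84)) = 4*(-4956) = -19824)
a*G = -19824*(-684) = 13559616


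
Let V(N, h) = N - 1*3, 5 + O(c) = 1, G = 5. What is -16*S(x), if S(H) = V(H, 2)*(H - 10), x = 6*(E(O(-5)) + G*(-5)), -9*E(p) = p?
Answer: -3405952/9 ≈ -3.7844e+5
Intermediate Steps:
O(c) = -4 (O(c) = -5 + 1 = -4)
E(p) = -p/9
V(N, h) = -3 + N (V(N, h) = N - 3 = -3 + N)
x = -442/3 (x = 6*(-⅑*(-4) + 5*(-5)) = 6*(4/9 - 25) = 6*(-221/9) = -442/3 ≈ -147.33)
S(H) = (-10 + H)*(-3 + H) (S(H) = (-3 + H)*(H - 10) = (-3 + H)*(-10 + H) = (-10 + H)*(-3 + H))
-16*S(x) = -16*(-10 - 442/3)*(-3 - 442/3) = -(-7552)*(-451)/(3*3) = -16*212872/9 = -3405952/9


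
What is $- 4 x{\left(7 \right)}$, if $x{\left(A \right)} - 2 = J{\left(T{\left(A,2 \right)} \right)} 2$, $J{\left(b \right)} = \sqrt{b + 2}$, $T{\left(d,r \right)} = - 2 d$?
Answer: $-8 - 16 i \sqrt{3} \approx -8.0 - 27.713 i$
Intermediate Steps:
$J{\left(b \right)} = \sqrt{2 + b}$
$x{\left(A \right)} = 2 + 2 \sqrt{2 - 2 A}$ ($x{\left(A \right)} = 2 + \sqrt{2 - 2 A} 2 = 2 + 2 \sqrt{2 - 2 A}$)
$- 4 x{\left(7 \right)} = - 4 \left(2 + 2 \sqrt{2 - 14}\right) = - 4 \left(2 + 2 \sqrt{-12}\right) = - 4 \left(2 + 2 \cdot 2 i \sqrt{3}\right) = - 4 \left(2 + 4 i \sqrt{3}\right) = -8 - 16 i \sqrt{3}$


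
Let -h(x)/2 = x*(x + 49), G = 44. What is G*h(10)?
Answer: -51920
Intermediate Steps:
h(x) = -2*x*(49 + x) (h(x) = -2*x*(x + 49) = -2*x*(49 + x))
G*h(10) = 44*(-2*10*(49 + 10)) = 44*(-2*10*59) = 44*(-1180) = -51920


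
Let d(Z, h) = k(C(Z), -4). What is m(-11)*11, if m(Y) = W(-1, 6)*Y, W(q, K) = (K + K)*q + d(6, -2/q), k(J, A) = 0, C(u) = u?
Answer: 1452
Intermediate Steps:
d(Z, h) = 0
W(q, K) = 2*K*q (W(q, K) = (K + K)*q + 0 = (2*K)*q + 0 = 2*K*q + 0 = 2*K*q)
m(Y) = -12*Y (m(Y) = (2*6*(-1))*Y = -12*Y)
m(-11)*11 = -12*(-11)*11 = 132*11 = 1452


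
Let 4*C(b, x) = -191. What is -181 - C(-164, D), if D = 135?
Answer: -533/4 ≈ -133.25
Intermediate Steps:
C(b, x) = -191/4 (C(b, x) = (¼)*(-191) = -191/4)
-181 - C(-164, D) = -181 - 1*(-191/4) = -181 + 191/4 = -533/4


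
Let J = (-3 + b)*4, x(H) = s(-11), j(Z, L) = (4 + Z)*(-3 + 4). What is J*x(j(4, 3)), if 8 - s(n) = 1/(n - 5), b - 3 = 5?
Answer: 645/4 ≈ 161.25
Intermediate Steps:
b = 8 (b = 3 + 5 = 8)
j(Z, L) = 4 + Z (j(Z, L) = (4 + Z)*1 = 4 + Z)
s(n) = 8 - 1/(-5 + n) (s(n) = 8 - 1/(n - 5) = 8 - 1/(-5 + n))
x(H) = 129/16 (x(H) = (-41 + 8*(-11))/(-5 - 11) = (-41 - 88)/(-16) = -1/16*(-129) = 129/16)
J = 20 (J = (-3 + 8)*4 = 5*4 = 20)
J*x(j(4, 3)) = 20*(129/16) = 645/4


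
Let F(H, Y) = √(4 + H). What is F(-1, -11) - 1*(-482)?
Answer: 482 + √3 ≈ 483.73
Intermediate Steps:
F(-1, -11) - 1*(-482) = √(4 - 1) - 1*(-482) = √3 + 482 = 482 + √3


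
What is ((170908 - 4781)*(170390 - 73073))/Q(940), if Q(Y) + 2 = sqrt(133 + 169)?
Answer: 16166981259/149 + 16166981259*sqrt(302)/298 ≈ 1.0513e+9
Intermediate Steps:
Q(Y) = -2 + sqrt(302) (Q(Y) = -2 + sqrt(133 + 169) = -2 + sqrt(302))
((170908 - 4781)*(170390 - 73073))/Q(940) = ((170908 - 4781)*(170390 - 73073))/(-2 + sqrt(302)) = (166127*97317)/(-2 + sqrt(302)) = 16166981259/(-2 + sqrt(302))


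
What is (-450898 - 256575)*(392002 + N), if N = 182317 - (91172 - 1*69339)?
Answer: -390868927878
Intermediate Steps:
N = 160484 (N = 182317 - (91172 - 69339) = 182317 - 1*21833 = 182317 - 21833 = 160484)
(-450898 - 256575)*(392002 + N) = (-450898 - 256575)*(392002 + 160484) = -707473*552486 = -390868927878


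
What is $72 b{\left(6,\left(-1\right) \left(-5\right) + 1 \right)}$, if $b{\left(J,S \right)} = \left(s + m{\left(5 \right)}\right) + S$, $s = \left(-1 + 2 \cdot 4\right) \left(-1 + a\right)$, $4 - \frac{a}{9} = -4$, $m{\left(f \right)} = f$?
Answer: $36576$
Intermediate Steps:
$a = 72$ ($a = 36 - -36 = 36 + 36 = 72$)
$s = 497$ ($s = \left(-1 + 2 \cdot 4\right) \left(-1 + 72\right) = \left(-1 + 8\right) 71 = 7 \cdot 71 = 497$)
$b{\left(J,S \right)} = 502 + S$ ($b{\left(J,S \right)} = \left(497 + 5\right) + S = 502 + S$)
$72 b{\left(6,\left(-1\right) \left(-5\right) + 1 \right)} = 72 \left(502 + \left(\left(-1\right) \left(-5\right) + 1\right)\right) = 72 \left(502 + \left(5 + 1\right)\right) = 72 \left(502 + 6\right) = 72 \cdot 508 = 36576$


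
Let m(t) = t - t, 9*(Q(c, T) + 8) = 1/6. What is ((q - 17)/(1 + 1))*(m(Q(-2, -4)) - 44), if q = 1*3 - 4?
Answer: 396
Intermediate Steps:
q = -1 (q = 3 - 4 = -1)
Q(c, T) = -431/54 (Q(c, T) = -8 + (⅑)/6 = -8 + (⅑)*(⅙) = -8 + 1/54 = -431/54)
m(t) = 0
((q - 17)/(1 + 1))*(m(Q(-2, -4)) - 44) = ((-1 - 17)/(1 + 1))*(0 - 44) = -18/2*(-44) = -18*½*(-44) = -9*(-44) = 396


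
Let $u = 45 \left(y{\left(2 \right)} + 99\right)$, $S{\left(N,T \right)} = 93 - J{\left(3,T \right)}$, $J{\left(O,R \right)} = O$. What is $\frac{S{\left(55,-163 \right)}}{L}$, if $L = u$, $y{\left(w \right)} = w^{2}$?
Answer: $\frac{2}{103} \approx 0.019417$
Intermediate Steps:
$S{\left(N,T \right)} = 90$ ($S{\left(N,T \right)} = 93 - 3 = 90$)
$u = 4635$ ($u = 45 \left(2^{2} + 99\right) = 45 \left(4 + 99\right) = 45 \cdot 103 = 4635$)
$L = 4635$
$\frac{S{\left(55,-163 \right)}}{L} = \frac{90}{4635} = 90 \cdot \frac{1}{4635} = \frac{2}{103}$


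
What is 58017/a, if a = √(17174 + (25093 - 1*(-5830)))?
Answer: 58017*√48097/48097 ≈ 264.54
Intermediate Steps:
a = √48097 (a = √(17174 + (25093 + 5830)) = √(17174 + 30923) = √48097 ≈ 219.31)
58017/a = 58017/(√48097) = 58017*(√48097/48097) = 58017*√48097/48097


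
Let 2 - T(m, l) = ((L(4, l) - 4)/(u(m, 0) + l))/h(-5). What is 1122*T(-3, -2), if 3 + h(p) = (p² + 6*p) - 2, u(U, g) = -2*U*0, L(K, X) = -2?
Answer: 12903/5 ≈ 2580.6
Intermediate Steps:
u(U, g) = 0
h(p) = -5 + p² + 6*p (h(p) = -3 + ((p² + 6*p) - 2) = -3 + (-2 + p² + 6*p) = -5 + p² + 6*p)
T(m, l) = 2 - 3/(5*l) (T(m, l) = 2 - (-2 - 4)/(0 + l)/(-5 + (-5)² + 6*(-5)) = 2 - (-6/l)/(-5 + 25 - 30) = 2 - (-6/l)/(-10) = 2 - (-6/l)*(-1)/10 = 2 - 3/(5*l))
1122*T(-3, -2) = 1122*(2 - ⅗/(-2)) = 1122*(2 - ⅗*(-½)) = 1122*(2 + 3/10) = 1122*(23/10) = 12903/5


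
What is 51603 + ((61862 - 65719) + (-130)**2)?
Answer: 64646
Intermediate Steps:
51603 + ((61862 - 65719) + (-130)**2) = 51603 + (-3857 + 16900) = 51603 + 13043 = 64646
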